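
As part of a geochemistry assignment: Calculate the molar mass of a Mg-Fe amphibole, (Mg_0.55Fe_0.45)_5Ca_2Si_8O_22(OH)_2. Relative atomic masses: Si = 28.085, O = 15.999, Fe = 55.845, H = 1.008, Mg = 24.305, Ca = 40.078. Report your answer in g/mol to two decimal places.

The formula mass is the sum 2.75·24.305 + 2.25·55.845 + 2·40.078 + 8·28.085 + 24·15.999 + 2·1.008.

883.32 g/mol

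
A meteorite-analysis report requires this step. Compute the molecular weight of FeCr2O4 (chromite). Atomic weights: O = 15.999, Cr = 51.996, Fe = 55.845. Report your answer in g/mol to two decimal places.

M = 1×55.845 + 2×51.996 + 4×15.999

223.83 g/mol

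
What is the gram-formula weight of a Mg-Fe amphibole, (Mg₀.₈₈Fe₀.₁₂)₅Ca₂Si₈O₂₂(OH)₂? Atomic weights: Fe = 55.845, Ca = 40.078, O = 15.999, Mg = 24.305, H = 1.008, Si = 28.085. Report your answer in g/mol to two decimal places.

831.28 g/mol

The formula mass is the sum 4.40*24.305 + 0.60*55.845 + 2*40.078 + 8*28.085 + 24*15.999 + 2*1.008.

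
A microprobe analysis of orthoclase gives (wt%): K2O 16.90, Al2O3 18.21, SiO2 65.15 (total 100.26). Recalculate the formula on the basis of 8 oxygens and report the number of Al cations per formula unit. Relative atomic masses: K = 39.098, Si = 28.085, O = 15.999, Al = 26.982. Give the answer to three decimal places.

K2O: 16.90/94.195 = 0.17942 mol → 0.35884 mol K, 0.17942 mol O.
Al2O3: 18.21/101.961 = 0.17860 mol → 0.35720 mol Al, 0.53580 mol O.
SiO2: 65.15/60.083 = 1.08433 mol → 1.08433 mol Si, 2.16866 mol O.
Total oxygen = 2.88388 mol. Normalization factor = 8/2.88388 = 2.77404.
Al per 8 O = 0.35720 × 2.77404 = 0.991.

0.991 Al apfu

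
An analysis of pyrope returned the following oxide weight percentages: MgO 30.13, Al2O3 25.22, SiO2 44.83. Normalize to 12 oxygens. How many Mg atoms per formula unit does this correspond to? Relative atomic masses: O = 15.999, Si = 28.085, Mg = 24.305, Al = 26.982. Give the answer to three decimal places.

3.008 Mg apfu

MgO (M=40.304): mol = 0.74757; Mg = 0.74757, O = 0.74757.
Al2O3 (M=101.961): mol = 0.24735; Al = 0.49470, O = 0.74205.
SiO2 (M=60.083): mol = 0.74613; Si = 0.74613, O = 1.49226.
ΣO = 2.98188; factor = 12/ΣO = 4.02431.
Mg apfu = 0.74757 × 4.02431 = 3.008.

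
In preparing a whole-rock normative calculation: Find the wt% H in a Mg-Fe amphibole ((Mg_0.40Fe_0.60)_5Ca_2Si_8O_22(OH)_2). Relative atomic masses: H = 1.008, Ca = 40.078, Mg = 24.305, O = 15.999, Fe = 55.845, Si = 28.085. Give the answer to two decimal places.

0.22 wt%

M((Mg_0.40Fe_0.60)_5Ca_2Si_8O_22(OH)_2) = 906.973 g/mol.
H contributes 2 × 1.008 = 2.016 g per mole.
2.016/906.973 = 0.0022 → 0.22%.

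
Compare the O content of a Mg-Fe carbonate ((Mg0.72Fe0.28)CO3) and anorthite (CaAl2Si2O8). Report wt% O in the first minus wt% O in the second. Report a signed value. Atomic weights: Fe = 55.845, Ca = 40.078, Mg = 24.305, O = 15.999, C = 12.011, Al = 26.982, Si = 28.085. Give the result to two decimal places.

5.52 percentage points

First mineral: 47.997 g O in 93.144 g formula = 51.53 wt% O.
Second mineral: 127.992 g O in 278.204 g formula = 46.01 wt% O.
51.53% − 46.01% gives a difference of 5.52 percentage points.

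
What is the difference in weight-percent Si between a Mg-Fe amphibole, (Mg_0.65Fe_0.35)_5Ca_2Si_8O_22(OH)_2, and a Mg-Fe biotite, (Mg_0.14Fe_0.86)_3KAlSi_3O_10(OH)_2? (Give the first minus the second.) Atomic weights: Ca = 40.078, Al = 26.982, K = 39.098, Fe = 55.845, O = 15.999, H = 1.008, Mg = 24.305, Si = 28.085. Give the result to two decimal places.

9.00 percentage points

M((Mg_0.65Fe_0.35)_5Ca_2Si_8O_22(OH)_2) = 867.548 g/mol, so wt% Si = 224.680/867.548 × 100 = 25.90%.
M((Mg_0.14Fe_0.86)_3KAlSi_3O_10(OH)_2) = 498.627 g/mol, so wt% Si = 84.255/498.627 × 100 = 16.90%.
25.90 − 16.90 = 9.00 pp.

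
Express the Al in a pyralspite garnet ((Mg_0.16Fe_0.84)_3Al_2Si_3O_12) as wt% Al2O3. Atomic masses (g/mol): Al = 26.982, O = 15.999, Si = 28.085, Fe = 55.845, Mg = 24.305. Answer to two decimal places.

M((Mg_0.16Fe_0.84)_3Al_2Si_3O_12) = 482.603 g/mol; M(Al2O3) = 101.961 g/mol.
Moles Al2O3 per formula unit = 2 Al ÷ 2 = 1.0000.
Al2O3 fraction = (1.0000 × 101.961) / 482.603 = 101.961/482.603 = 0.2113.

21.13 wt%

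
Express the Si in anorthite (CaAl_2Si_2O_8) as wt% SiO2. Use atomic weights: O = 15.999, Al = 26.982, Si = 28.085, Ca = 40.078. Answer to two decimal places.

Formula mass = 278.204 g/mol.
2 Si → 2.0000 mol SiO2 per formula unit; M(SiO2) = 60.083, so SiO2 mass = 120.166 g.
120.166/278.204 × 100 = 43.19 wt%.

43.19 wt%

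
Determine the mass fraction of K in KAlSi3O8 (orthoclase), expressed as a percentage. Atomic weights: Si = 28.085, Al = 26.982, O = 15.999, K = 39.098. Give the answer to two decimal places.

M(KAlSi3O8) = 278.327 g/mol.
K contributes 1 × 39.098 = 39.098 g per mole.
39.098/278.327 = 0.1405 → 14.05%.

14.05 wt%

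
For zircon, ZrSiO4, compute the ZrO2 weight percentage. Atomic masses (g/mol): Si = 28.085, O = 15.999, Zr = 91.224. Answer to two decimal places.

67.22 wt%

M(ZrSiO4) = 183.305 g/mol; M(ZrO2) = 123.222 g/mol.
Moles ZrO2 per formula unit = 1 Zr ÷ 1 = 1.0000.
ZrO2 fraction = (1.0000 × 123.222) / 183.305 = 123.222/183.305 = 0.6722.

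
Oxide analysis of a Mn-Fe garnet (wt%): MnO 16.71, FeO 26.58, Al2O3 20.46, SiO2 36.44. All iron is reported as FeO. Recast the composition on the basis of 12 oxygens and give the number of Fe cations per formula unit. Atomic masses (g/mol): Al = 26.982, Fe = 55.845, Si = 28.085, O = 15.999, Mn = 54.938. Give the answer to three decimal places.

16.71 wt% MnO ÷ 70.937 g/mol = 0.23556 mol, giving 0.23556 Mn and 0.23556 O.
26.58 wt% FeO ÷ 71.844 g/mol = 0.36997 mol, giving 0.36997 Fe and 0.36997 O.
20.46 wt% Al2O3 ÷ 101.961 g/mol = 0.20066 mol, giving 0.40132 Al and 0.60198 O.
36.44 wt% SiO2 ÷ 60.083 g/mol = 0.60649 mol, giving 0.60649 Si and 1.21298 O.
Oxygen sums to 2.42049; scaling by 12/2.42049 = 4.95767 puts the formula on 12 O.
Fe: 0.36997 × 4.95767 = 1.834 atoms per formula unit.

1.834 Fe apfu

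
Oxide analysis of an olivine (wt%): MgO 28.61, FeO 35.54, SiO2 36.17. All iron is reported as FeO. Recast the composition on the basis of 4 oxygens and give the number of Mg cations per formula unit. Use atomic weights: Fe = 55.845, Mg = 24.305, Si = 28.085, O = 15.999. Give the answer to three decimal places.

28.61 wt% MgO ÷ 40.304 g/mol = 0.70986 mol, giving 0.70986 Mg and 0.70986 O.
35.54 wt% FeO ÷ 71.844 g/mol = 0.49468 mol, giving 0.49468 Fe and 0.49468 O.
36.17 wt% SiO2 ÷ 60.083 g/mol = 0.60200 mol, giving 0.60200 Si and 1.20400 O.
Oxygen sums to 2.40854; scaling by 4/2.40854 = 1.66076 puts the formula on 4 O.
Mg: 0.70986 × 1.66076 = 1.179 atoms per formula unit.

1.179 Mg apfu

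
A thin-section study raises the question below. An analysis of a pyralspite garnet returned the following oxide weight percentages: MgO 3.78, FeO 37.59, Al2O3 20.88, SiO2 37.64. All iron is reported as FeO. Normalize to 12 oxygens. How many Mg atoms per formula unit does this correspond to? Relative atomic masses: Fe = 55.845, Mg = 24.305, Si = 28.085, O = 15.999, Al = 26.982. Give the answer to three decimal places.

0.453 Mg apfu

MgO (M=40.304): mol = 0.09379; Mg = 0.09379, O = 0.09379.
FeO (M=71.844): mol = 0.52322; Fe = 0.52322, O = 0.52322.
Al2O3 (M=101.961): mol = 0.20478; Al = 0.40956, O = 0.61434.
SiO2 (M=60.083): mol = 0.62647; Si = 0.62647, O = 1.25294.
ΣO = 2.48429; factor = 12/ΣO = 4.83035.
Mg apfu = 0.09379 × 4.83035 = 0.453.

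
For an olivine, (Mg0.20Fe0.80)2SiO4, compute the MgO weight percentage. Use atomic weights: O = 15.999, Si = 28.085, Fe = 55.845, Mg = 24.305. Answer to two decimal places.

8.43 wt%

M((Mg0.20Fe0.80)2SiO4) = 191.155 g/mol; M(MgO) = 40.304 g/mol.
Moles MgO per formula unit = 0.40 Mg ÷ 1 = 0.4000.
MgO fraction = (0.4000 × 40.304) / 191.155 = 16.122/191.155 = 0.0843.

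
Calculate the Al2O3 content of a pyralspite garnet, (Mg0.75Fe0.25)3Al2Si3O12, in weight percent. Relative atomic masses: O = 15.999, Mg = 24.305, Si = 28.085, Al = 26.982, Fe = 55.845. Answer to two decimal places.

Molar mass of (Mg0.75Fe0.25)3Al2Si3O12 = 2.25*24.305 + 0.75*55.845 + 2*26.982 + 3*28.085 + 12*15.999 = 426.777 g/mol.
Each formula unit contains 2 Al, equivalent to 2/2 = 1.0000 mol Al2O3.
M(Al2O3) = 2×26.982 + 3×15.999 = 101.961 g/mol.
Mass of Al2O3 per formula unit = 1.0000 × 101.961 = 101.961 g.
Al2O3 wt% = 101.961 / 426.777 × 100 = 23.89%.

23.89 wt%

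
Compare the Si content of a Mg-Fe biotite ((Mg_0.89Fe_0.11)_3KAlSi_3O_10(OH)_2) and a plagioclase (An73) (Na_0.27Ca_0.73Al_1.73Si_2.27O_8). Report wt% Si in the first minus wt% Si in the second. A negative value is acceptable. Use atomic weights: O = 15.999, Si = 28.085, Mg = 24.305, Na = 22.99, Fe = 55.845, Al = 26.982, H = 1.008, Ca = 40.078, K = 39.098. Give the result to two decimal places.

-3.58 percentage points

Si in (Mg_0.89Fe_0.11)_3KAlSi_3O_10(OH)_2: molar mass 427.662 g/mol; 3×28.085 = 84.255 g → 19.70 wt%.
Si in Na_0.27Ca_0.73Al_1.73Si_2.27O_8: molar mass 273.888 g/mol; 2.27×28.085 = 63.753 g → 23.28 wt%.
Difference = 19.70 − 23.28 = -3.58 percentage points.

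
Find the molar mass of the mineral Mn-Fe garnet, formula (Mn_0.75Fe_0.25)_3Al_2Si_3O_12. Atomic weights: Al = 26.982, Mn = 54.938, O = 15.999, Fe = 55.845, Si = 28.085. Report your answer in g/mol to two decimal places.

The formula mass is the sum 2.25(54.938) + 0.75(55.845) + 2(26.982) + 3(28.085) + 12(15.999).

495.70 g/mol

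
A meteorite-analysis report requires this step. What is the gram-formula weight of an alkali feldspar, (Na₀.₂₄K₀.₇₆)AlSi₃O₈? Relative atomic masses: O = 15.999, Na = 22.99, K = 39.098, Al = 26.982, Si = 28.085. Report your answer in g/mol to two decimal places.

274.46 g/mol

M = 0.24(22.99) + 0.76(39.098) + 1(26.982) + 3(28.085) + 8(15.999)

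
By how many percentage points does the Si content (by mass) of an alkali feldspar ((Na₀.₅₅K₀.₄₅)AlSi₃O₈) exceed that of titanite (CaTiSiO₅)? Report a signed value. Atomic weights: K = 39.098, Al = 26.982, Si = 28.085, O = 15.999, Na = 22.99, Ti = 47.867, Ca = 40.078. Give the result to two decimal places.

16.94 percentage points

First mineral: 84.255 g Si in 269.468 g formula = 31.27 wt% Si.
Second mineral: 28.085 g Si in 196.025 g formula = 14.33 wt% Si.
31.27% − 14.33% gives a difference of 16.94 percentage points.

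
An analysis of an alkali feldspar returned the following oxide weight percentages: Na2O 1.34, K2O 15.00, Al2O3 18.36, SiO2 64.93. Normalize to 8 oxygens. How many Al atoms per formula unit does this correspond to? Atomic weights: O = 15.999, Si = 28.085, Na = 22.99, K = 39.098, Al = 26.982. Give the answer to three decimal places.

1.000 Al apfu

Na2O (M=61.979): mol = 0.02162; Na = 0.04324, O = 0.02162.
K2O (M=94.195): mol = 0.15924; K = 0.31848, O = 0.15924.
Al2O3 (M=101.961): mol = 0.18007; Al = 0.36014, O = 0.54021.
SiO2 (M=60.083): mol = 1.08067; Si = 1.08067, O = 2.16134.
ΣO = 2.88241; factor = 8/ΣO = 2.77546.
Al apfu = 0.36014 × 2.77546 = 1.000.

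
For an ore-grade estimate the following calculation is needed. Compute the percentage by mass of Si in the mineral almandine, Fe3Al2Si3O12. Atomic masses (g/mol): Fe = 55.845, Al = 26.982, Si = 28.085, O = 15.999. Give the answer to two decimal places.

Formula mass = 3×55.845 + 2×26.982 + 3×28.085 + 12×15.999 = 497.742 g/mol, of which 84.255 g is Si.
So Si makes up 84.255/497.742 = 0.1693 of the mass, i.e. 16.93%.

16.93 weight percent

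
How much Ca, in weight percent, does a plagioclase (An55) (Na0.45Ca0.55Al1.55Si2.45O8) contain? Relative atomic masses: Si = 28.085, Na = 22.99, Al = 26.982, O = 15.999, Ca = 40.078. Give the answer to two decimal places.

8.13 weight percent

Formula mass = 0.45·22.99 + 0.55·40.078 + 1.55·26.982 + 2.45·28.085 + 8·15.999 = 271.011 g/mol, of which 22.043 g is Ca.
So Ca makes up 22.043/271.011 = 0.0813 of the mass, i.e. 8.13%.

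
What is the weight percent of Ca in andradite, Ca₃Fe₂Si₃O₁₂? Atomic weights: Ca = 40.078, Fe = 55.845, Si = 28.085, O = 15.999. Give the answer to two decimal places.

23.66 weight percent

Formula mass = 3×40.078 + 2×55.845 + 3×28.085 + 12×15.999 = 508.167 g/mol, of which 120.234 g is Ca.
So Ca makes up 120.234/508.167 = 0.2366 of the mass, i.e. 23.66%.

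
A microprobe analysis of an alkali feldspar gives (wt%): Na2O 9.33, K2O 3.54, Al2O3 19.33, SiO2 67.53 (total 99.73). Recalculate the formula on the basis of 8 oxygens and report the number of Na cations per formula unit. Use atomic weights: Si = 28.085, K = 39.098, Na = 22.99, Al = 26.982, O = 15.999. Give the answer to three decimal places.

0.802 Na apfu

9.33 wt% Na2O ÷ 61.979 g/mol = 0.15053 mol, giving 0.30106 Na and 0.15053 O.
3.54 wt% K2O ÷ 94.195 g/mol = 0.03758 mol, giving 0.07516 K and 0.03758 O.
19.33 wt% Al2O3 ÷ 101.961 g/mol = 0.18958 mol, giving 0.37916 Al and 0.56874 O.
67.53 wt% SiO2 ÷ 60.083 g/mol = 1.12395 mol, giving 1.12395 Si and 2.24790 O.
Oxygen sums to 3.00475; scaling by 8/3.00475 = 2.66245 puts the formula on 8 O.
Na: 0.30106 × 2.66245 = 0.802 atoms per formula unit.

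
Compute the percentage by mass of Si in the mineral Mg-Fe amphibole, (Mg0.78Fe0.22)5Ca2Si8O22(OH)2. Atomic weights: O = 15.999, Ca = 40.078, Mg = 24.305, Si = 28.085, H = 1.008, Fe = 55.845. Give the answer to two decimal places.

26.53 weight percent

Molar mass of (Mg0.78Fe0.22)5Ca2Si8O22(OH)2: 3.90·24.305 + 1.10·55.845 + 2·40.078 + 8·28.085 + 24·15.999 + 2·1.008 = 847.047 g/mol.
Mass of Si per formula unit: 8 × 28.085 = 224.680 g.
Weight fraction Si = 224.680 / 847.047 = 0.2653.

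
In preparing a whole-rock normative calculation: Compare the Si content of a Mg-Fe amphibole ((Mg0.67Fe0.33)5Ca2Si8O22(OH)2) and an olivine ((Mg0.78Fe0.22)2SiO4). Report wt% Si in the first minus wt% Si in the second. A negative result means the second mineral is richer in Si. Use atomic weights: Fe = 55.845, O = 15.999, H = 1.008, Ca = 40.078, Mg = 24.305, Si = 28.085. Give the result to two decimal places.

7.82 percentage points

First mineral: 224.680 g Si in 864.394 g formula = 25.99 wt% Si.
Second mineral: 28.085 g Si in 154.569 g formula = 18.17 wt% Si.
25.99% − 18.17% gives a difference of 7.82 percentage points.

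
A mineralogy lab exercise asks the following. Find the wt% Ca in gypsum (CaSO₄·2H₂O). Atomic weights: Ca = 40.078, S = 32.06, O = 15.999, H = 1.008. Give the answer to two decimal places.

23.28 weight percent

M(CaSO₄·2H₂O) = 172.164 g/mol.
Ca contributes 1 × 40.078 = 40.078 g per mole.
40.078/172.164 = 0.2328 → 23.28%.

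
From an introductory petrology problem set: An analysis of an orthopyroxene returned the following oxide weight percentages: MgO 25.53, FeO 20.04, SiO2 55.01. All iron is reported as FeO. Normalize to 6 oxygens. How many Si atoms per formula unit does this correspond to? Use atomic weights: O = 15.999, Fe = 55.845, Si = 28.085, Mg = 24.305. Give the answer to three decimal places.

2.002 Si apfu

MgO: 25.53/40.304 = 0.63344 mol → 0.63344 mol Mg, 0.63344 mol O.
FeO: 20.04/71.844 = 0.27894 mol → 0.27894 mol Fe, 0.27894 mol O.
SiO2: 55.01/60.083 = 0.91557 mol → 0.91557 mol Si, 1.83114 mol O.
Total oxygen = 2.74352 mol. Normalization factor = 6/2.74352 = 2.18697.
Si per 6 O = 0.91557 × 2.18697 = 2.002.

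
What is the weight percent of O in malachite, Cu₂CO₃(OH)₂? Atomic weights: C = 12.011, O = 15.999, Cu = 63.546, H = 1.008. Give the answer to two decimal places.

36.18 mass %

M(Cu₂CO₃(OH)₂) = 221.114 g/mol.
O contributes 5 × 15.999 = 79.995 g per mole.
79.995/221.114 = 0.3618 → 36.18%.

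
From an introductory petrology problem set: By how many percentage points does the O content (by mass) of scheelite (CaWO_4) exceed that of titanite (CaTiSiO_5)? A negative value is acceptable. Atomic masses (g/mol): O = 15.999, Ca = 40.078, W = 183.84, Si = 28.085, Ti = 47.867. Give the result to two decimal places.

M(CaWO_4) = 287.914 g/mol, so wt% O = 63.996/287.914 × 100 = 22.23%.
M(CaTiSiO_5) = 196.025 g/mol, so wt% O = 79.995/196.025 × 100 = 40.81%.
22.23 − 40.81 = -18.58 pp.

-18.58 percentage points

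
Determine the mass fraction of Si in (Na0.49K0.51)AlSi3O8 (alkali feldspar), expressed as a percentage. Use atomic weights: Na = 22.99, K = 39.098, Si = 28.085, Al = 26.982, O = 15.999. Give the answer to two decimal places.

Formula mass = 0.49×22.99 + 0.51×39.098 + 1×26.982 + 3×28.085 + 8×15.999 = 270.434 g/mol, of which 84.255 g is Si.
So Si makes up 84.255/270.434 = 0.3116 of the mass, i.e. 31.16%.

31.16 wt%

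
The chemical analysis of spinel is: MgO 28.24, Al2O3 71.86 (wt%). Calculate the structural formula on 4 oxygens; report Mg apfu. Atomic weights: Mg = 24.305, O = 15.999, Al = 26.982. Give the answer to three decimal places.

0.996 Mg apfu

28.24 wt% MgO ÷ 40.304 g/mol = 0.70067 mol, giving 0.70067 Mg and 0.70067 O.
71.86 wt% Al2O3 ÷ 101.961 g/mol = 0.70478 mol, giving 1.40956 Al and 2.11434 O.
Oxygen sums to 2.81501; scaling by 4/2.81501 = 1.42095 puts the formula on 4 O.
Mg: 0.70067 × 1.42095 = 0.996 atoms per formula unit.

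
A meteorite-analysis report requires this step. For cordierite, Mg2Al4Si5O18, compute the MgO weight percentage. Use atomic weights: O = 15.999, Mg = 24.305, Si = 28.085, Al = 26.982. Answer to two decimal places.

13.78 wt%

M(Mg2Al4Si5O18) = 584.945 g/mol; M(MgO) = 40.304 g/mol.
Moles MgO per formula unit = 2 Mg ÷ 1 = 2.0000.
MgO fraction = (2.0000 × 40.304) / 584.945 = 80.608/584.945 = 0.1378.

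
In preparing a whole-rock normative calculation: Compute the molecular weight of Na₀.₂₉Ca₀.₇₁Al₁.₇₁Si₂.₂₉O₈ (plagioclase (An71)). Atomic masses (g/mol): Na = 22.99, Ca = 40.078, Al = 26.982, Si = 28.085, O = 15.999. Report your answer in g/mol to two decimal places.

M = 0.29*22.99 + 0.71*40.078 + 1.71*26.982 + 2.29*28.085 + 8*15.999

273.57 g/mol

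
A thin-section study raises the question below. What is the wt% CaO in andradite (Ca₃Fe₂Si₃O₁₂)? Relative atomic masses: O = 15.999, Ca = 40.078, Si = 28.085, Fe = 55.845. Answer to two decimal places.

33.11 wt%

Formula mass = 508.167 g/mol.
3 Ca → 3.0000 mol CaO per formula unit; M(CaO) = 56.077, so CaO mass = 168.231 g.
168.231/508.167 × 100 = 33.11 wt%.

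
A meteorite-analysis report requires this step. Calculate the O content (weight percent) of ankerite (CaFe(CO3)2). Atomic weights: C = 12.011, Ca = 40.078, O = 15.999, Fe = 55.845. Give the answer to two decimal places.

44.45 weight percent

M(CaFe(CO3)2) = 215.939 g/mol.
O contributes 6 × 15.999 = 95.994 g per mole.
95.994/215.939 = 0.4445 → 44.45%.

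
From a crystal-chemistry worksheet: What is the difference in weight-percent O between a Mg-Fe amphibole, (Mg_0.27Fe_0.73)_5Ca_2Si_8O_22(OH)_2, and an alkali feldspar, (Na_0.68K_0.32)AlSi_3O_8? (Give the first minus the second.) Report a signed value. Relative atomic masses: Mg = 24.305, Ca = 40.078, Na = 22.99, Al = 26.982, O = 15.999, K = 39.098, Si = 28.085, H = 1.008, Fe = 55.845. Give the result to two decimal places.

-6.47 percentage points

M((Mg_0.27Fe_0.73)_5Ca_2Si_8O_22(OH)_2) = 927.474 g/mol, so wt% O = 383.976/927.474 × 100 = 41.40%.
M((Na_0.68K_0.32)AlSi_3O_8) = 267.374 g/mol, so wt% O = 127.992/267.374 × 100 = 47.87%.
41.40 − 47.87 = -6.47 pp.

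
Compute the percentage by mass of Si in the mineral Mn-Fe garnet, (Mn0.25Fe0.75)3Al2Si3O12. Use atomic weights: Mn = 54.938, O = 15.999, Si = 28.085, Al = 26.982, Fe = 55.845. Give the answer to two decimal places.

Formula mass = 0.75*54.938 + 2.25*55.845 + 2*26.982 + 3*28.085 + 12*15.999 = 497.062 g/mol, of which 84.255 g is Si.
So Si makes up 84.255/497.062 = 0.1695 of the mass, i.e. 16.95%.

16.95 mass %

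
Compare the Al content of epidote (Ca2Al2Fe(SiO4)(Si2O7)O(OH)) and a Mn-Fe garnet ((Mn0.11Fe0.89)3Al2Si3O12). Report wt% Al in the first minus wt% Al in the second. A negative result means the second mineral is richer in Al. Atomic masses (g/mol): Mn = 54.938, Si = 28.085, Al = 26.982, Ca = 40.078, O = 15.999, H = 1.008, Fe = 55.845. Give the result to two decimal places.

0.32 percentage points

Al in Ca2Al2Fe(SiO4)(Si2O7)O(OH): molar mass 483.215 g/mol; 2×26.982 = 53.964 g → 11.17 wt%.
Al in (Mn0.11Fe0.89)3Al2Si3O12: molar mass 497.443 g/mol; 2×26.982 = 53.964 g → 10.85 wt%.
Difference = 11.17 − 10.85 = 0.32 percentage points.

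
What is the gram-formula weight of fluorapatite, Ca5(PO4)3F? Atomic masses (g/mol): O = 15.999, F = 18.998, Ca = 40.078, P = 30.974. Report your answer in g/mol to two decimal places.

The formula mass is the sum 5×40.078 + 3×30.974 + 12×15.999 + 1×18.998.

504.30 g/mol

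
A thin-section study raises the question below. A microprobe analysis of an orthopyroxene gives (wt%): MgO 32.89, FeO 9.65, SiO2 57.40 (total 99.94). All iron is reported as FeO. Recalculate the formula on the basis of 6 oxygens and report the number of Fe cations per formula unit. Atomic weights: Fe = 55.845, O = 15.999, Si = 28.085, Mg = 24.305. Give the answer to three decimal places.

0.282 Fe apfu

MgO (M=40.304): mol = 0.81605; Mg = 0.81605, O = 0.81605.
FeO (M=71.844): mol = 0.13432; Fe = 0.13432, O = 0.13432.
SiO2 (M=60.083): mol = 0.95535; Si = 0.95535, O = 1.91070.
ΣO = 2.86107; factor = 6/ΣO = 2.09712.
Fe apfu = 0.13432 × 2.09712 = 0.282.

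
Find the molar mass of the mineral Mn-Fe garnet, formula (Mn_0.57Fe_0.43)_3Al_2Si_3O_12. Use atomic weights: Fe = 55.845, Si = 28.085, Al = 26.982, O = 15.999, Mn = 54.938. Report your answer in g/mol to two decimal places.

496.19 g/mol

M = 1.71*54.938 + 1.29*55.845 + 2*26.982 + 3*28.085 + 12*15.999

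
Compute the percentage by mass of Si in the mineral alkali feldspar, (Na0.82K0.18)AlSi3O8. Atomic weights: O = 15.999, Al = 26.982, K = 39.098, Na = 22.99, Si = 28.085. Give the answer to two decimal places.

31.78 weight percent

Molar mass of (Na0.82K0.18)AlSi3O8: 0.82×22.99 + 0.18×39.098 + 1×26.982 + 3×28.085 + 8×15.999 = 265.118 g/mol.
Mass of Si per formula unit: 3 × 28.085 = 84.255 g.
Weight fraction Si = 84.255 / 265.118 = 0.3178.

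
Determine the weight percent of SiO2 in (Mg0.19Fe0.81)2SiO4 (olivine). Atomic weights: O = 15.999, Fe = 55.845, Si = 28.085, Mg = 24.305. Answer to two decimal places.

31.33 wt%

Molar mass of (Mg0.19Fe0.81)2SiO4 = 0.38·24.305 + 1.62·55.845 + 1·28.085 + 4·15.999 = 191.786 g/mol.
Each formula unit contains 1 Si, equivalent to 1/1 = 1.0000 mol SiO2.
M(SiO2) = 1×28.085 + 2×15.999 = 60.083 g/mol.
Mass of SiO2 per formula unit = 1.0000 × 60.083 = 60.083 g.
SiO2 wt% = 60.083 / 191.786 × 100 = 31.33%.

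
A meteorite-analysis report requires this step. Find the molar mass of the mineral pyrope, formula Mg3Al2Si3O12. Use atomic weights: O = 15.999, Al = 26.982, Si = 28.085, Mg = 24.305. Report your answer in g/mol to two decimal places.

Mg: 3 × 24.305 = 72.9150
Al: 2 × 26.982 = 53.9640
Si: 3 × 28.085 = 84.2550
O: 12 × 15.999 = 191.9880
Summing the contributions gives the formula mass.

403.12 g/mol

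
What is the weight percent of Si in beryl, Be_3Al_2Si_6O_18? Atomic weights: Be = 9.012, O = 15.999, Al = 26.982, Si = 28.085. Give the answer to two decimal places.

Molar mass of Be_3Al_2Si_6O_18: 3×9.012 + 2×26.982 + 6×28.085 + 18×15.999 = 537.492 g/mol.
Mass of Si per formula unit: 6 × 28.085 = 168.510 g.
Weight fraction Si = 168.510 / 537.492 = 0.3135.

31.35 wt%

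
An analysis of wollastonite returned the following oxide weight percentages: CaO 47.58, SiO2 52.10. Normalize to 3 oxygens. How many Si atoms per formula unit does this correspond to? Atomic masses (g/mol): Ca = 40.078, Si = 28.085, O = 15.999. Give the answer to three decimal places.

CaO: 47.58/56.077 = 0.84848 mol → 0.84848 mol Ca, 0.84848 mol O.
SiO2: 52.10/60.083 = 0.86713 mol → 0.86713 mol Si, 1.73426 mol O.
Total oxygen = 2.58274 mol. Normalization factor = 3/2.58274 = 1.16156.
Si per 3 O = 0.86713 × 1.16156 = 1.007.

1.007 Si apfu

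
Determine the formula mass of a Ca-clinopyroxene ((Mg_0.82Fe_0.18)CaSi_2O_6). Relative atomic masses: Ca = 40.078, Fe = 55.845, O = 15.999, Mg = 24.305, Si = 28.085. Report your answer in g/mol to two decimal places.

The formula mass is the sum 0.82*24.305 + 0.18*55.845 + 1*40.078 + 2*28.085 + 6*15.999.

222.22 g/mol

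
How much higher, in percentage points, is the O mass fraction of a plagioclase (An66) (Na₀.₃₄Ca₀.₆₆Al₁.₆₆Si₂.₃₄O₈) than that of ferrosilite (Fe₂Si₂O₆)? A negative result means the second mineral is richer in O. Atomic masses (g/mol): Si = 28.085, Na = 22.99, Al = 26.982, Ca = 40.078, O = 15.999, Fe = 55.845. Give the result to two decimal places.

First mineral: 127.992 g O in 272.769 g formula = 46.92 wt% O.
Second mineral: 95.994 g O in 263.854 g formula = 36.38 wt% O.
46.92% − 36.38% gives a difference of 10.54 percentage points.

10.54 percentage points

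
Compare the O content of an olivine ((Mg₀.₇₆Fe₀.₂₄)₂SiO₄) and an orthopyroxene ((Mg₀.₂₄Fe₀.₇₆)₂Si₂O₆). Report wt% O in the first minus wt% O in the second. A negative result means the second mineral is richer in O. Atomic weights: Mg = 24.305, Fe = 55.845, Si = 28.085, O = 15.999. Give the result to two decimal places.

2.47 percentage points

O in (Mg₀.₇₆Fe₀.₂₄)₂SiO₄: molar mass 155.830 g/mol; 4×15.999 = 63.996 g → 41.07 wt%.
O in (Mg₀.₂₄Fe₀.₇₆)₂Si₂O₆: molar mass 248.715 g/mol; 6×15.999 = 95.994 g → 38.60 wt%.
Difference = 41.07 − 38.60 = 2.47 percentage points.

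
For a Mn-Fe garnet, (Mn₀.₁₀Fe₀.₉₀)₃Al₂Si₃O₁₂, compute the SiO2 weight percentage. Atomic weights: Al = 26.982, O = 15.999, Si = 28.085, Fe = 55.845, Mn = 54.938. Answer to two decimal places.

36.23 wt%

Formula mass = 497.470 g/mol.
3 Si → 3.0000 mol SiO2 per formula unit; M(SiO2) = 60.083, so SiO2 mass = 180.249 g.
180.249/497.470 × 100 = 36.23 wt%.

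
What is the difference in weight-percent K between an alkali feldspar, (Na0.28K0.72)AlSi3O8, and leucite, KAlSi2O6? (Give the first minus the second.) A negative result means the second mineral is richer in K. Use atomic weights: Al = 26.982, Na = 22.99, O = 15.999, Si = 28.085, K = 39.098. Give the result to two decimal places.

-7.63 percentage points

First mineral: 28.151 g K in 273.817 g formula = 10.28 wt% K.
Second mineral: 39.098 g K in 218.244 g formula = 17.91 wt% K.
10.28% − 17.91% gives a difference of -7.63 percentage points.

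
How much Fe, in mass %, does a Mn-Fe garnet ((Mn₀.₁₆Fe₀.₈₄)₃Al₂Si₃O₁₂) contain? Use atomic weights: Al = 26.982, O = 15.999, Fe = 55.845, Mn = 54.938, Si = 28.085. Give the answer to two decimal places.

Formula mass = 0.48*54.938 + 2.52*55.845 + 2*26.982 + 3*28.085 + 12*15.999 = 497.307 g/mol, of which 140.729 g is Fe.
So Fe makes up 140.729/497.307 = 0.2830 of the mass, i.e. 28.30%.

28.30 mass %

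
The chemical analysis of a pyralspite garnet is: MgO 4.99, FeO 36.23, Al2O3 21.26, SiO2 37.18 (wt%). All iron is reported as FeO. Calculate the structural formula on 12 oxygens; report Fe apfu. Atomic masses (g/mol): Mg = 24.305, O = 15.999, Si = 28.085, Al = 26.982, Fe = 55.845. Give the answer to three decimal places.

MgO: 4.99/40.304 = 0.12381 mol → 0.12381 mol Mg, 0.12381 mol O.
FeO: 36.23/71.844 = 0.50429 mol → 0.50429 mol Fe, 0.50429 mol O.
Al2O3: 21.26/101.961 = 0.20851 mol → 0.41702 mol Al, 0.62553 mol O.
SiO2: 37.18/60.083 = 0.61881 mol → 0.61881 mol Si, 1.23762 mol O.
Total oxygen = 2.49125 mol. Normalization factor = 12/2.49125 = 4.81686.
Fe per 12 O = 0.50429 × 4.81686 = 2.429.

2.429 Fe apfu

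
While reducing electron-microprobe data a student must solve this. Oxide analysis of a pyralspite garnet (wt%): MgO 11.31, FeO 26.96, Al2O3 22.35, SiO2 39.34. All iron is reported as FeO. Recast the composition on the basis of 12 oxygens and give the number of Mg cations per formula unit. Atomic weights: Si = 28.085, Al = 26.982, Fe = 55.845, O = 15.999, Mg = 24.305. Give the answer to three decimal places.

MgO (M=40.304): mol = 0.28062; Mg = 0.28062, O = 0.28062.
FeO (M=71.844): mol = 0.37526; Fe = 0.37526, O = 0.37526.
Al2O3 (M=101.961): mol = 0.21920; Al = 0.43840, O = 0.65760.
SiO2 (M=60.083): mol = 0.65476; Si = 0.65476, O = 1.30952.
ΣO = 2.62300; factor = 12/ΣO = 4.57491.
Mg apfu = 0.28062 × 4.57491 = 1.284.

1.284 Mg apfu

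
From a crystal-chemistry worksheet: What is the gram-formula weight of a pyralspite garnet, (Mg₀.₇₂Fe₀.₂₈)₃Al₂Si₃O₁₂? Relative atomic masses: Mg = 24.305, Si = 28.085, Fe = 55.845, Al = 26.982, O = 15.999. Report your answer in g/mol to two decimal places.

M = 2.16·24.305 + 0.84·55.845 + 2·26.982 + 3·28.085 + 12·15.999

429.62 g/mol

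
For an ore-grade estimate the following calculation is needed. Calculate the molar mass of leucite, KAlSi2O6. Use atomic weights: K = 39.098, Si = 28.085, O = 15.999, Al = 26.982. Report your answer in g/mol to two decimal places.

218.24 g/mol

The formula mass is the sum 1×39.098 + 1×26.982 + 2×28.085 + 6×15.999.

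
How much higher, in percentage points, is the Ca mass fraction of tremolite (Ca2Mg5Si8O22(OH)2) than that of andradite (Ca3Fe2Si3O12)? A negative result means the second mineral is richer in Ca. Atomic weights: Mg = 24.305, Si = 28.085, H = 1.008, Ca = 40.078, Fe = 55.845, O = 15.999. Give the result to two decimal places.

Ca in Ca2Mg5Si8O22(OH)2: molar mass 812.353 g/mol; 2×40.078 = 80.156 g → 9.87 wt%.
Ca in Ca3Fe2Si3O12: molar mass 508.167 g/mol; 3×40.078 = 120.234 g → 23.66 wt%.
Difference = 9.87 − 23.66 = -13.79 percentage points.

-13.79 percentage points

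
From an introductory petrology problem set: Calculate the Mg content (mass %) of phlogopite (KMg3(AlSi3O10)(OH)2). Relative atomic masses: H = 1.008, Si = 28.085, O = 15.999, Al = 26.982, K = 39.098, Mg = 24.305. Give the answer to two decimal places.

M(KMg3(AlSi3O10)(OH)2) = 417.254 g/mol.
Mg contributes 3 × 24.305 = 72.915 g per mole.
72.915/417.254 = 0.1747 → 17.47%.

17.47 mass %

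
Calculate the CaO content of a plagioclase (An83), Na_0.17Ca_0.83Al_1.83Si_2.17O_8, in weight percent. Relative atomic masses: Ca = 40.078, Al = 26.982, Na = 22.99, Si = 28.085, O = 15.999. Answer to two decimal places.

16.90 wt%

Molar mass of Na_0.17Ca_0.83Al_1.83Si_2.17O_8 = 0.17·22.99 + 0.83·40.078 + 1.83·26.982 + 2.17·28.085 + 8·15.999 = 275.487 g/mol.
Each formula unit contains 0.83 Ca, equivalent to 0.83/1 = 0.8300 mol CaO.
M(CaO) = 1×40.078 + 1×15.999 = 56.077 g/mol.
Mass of CaO per formula unit = 0.8300 × 56.077 = 46.544 g.
CaO wt% = 46.544 / 275.487 × 100 = 16.90%.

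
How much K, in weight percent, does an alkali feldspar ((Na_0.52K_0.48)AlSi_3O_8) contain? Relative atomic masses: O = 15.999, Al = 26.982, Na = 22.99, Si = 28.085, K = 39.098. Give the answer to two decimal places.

Formula mass = 0.52×22.99 + 0.48×39.098 + 1×26.982 + 3×28.085 + 8×15.999 = 269.951 g/mol, of which 18.767 g is K.
So K makes up 18.767/269.951 = 0.0695 of the mass, i.e. 6.95%.

6.95 weight percent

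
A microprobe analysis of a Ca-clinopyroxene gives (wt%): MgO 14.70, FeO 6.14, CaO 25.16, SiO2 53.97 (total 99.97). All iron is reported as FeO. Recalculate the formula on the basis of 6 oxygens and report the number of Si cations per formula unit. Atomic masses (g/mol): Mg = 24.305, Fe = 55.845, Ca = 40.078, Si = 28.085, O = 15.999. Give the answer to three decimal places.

MgO (M=40.304): mol = 0.36473; Mg = 0.36473, O = 0.36473.
FeO (M=71.844): mol = 0.08546; Fe = 0.08546, O = 0.08546.
CaO (M=56.077): mol = 0.44867; Ca = 0.44867, O = 0.44867.
SiO2 (M=60.083): mol = 0.89826; Si = 0.89826, O = 1.79652.
ΣO = 2.69538; factor = 6/ΣO = 2.22603.
Si apfu = 0.89826 × 2.22603 = 2.000.

2.000 Si apfu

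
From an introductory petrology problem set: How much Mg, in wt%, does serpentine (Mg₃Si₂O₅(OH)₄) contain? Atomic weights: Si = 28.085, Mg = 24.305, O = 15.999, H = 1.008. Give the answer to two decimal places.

26.31 wt%

M(Mg₃Si₂O₅(OH)₄) = 277.108 g/mol.
Mg contributes 3 × 24.305 = 72.915 g per mole.
72.915/277.108 = 0.2631 → 26.31%.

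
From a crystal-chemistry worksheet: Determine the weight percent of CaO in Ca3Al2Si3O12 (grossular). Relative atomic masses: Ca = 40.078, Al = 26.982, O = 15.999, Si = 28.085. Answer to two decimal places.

Molar mass of Ca3Al2Si3O12 = 3×40.078 + 2×26.982 + 3×28.085 + 12×15.999 = 450.441 g/mol.
Each formula unit contains 3 Ca, equivalent to 3/1 = 3.0000 mol CaO.
M(CaO) = 1×40.078 + 1×15.999 = 56.077 g/mol.
Mass of CaO per formula unit = 3.0000 × 56.077 = 168.231 g.
CaO wt% = 168.231 / 450.441 × 100 = 37.35%.

37.35 wt%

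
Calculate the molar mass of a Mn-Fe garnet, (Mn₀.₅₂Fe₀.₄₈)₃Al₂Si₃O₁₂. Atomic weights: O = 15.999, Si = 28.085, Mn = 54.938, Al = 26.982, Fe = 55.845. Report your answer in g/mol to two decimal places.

M = 1.56(54.938) + 1.44(55.845) + 2(26.982) + 3(28.085) + 12(15.999)

496.33 g/mol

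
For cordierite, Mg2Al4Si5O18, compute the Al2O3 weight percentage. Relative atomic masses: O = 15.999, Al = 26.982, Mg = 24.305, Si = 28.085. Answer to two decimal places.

34.86 wt%

Formula mass = 584.945 g/mol.
4 Al → 2.0000 mol Al2O3 per formula unit; M(Al2O3) = 101.961, so Al2O3 mass = 203.922 g.
203.922/584.945 × 100 = 34.86 wt%.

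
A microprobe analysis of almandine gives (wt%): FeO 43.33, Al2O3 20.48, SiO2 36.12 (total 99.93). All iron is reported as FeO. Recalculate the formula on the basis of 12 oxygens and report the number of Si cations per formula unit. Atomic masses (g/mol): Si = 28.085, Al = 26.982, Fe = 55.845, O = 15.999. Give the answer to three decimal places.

43.33 wt% FeO ÷ 71.844 g/mol = 0.60311 mol, giving 0.60311 Fe and 0.60311 O.
20.48 wt% Al2O3 ÷ 101.961 g/mol = 0.20086 mol, giving 0.40172 Al and 0.60258 O.
36.12 wt% SiO2 ÷ 60.083 g/mol = 0.60117 mol, giving 0.60117 Si and 1.20234 O.
Oxygen sums to 2.40803; scaling by 12/2.40803 = 4.98333 puts the formula on 12 O.
Si: 0.60117 × 4.98333 = 2.996 atoms per formula unit.

2.996 Si apfu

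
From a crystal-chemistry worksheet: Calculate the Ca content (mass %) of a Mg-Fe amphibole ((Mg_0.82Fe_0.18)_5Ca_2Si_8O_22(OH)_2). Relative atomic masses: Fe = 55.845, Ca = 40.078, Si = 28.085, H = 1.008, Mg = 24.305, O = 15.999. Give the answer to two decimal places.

Formula mass = 4.10·24.305 + 0.90·55.845 + 2·40.078 + 8·28.085 + 24·15.999 + 2·1.008 = 840.739 g/mol, of which 80.156 g is Ca.
So Ca makes up 80.156/840.739 = 0.0953 of the mass, i.e. 9.53%.

9.53 mass %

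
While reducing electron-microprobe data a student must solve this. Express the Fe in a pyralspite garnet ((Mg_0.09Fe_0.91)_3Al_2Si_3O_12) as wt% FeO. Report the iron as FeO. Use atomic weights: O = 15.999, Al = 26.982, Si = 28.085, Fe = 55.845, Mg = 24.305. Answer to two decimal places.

Formula mass = 489.226 g/mol.
2.73 Fe → 2.7300 mol FeO per formula unit; M(FeO) = 71.844, so FeO mass = 196.134 g.
196.134/489.226 × 100 = 40.09 wt%.

40.09 wt%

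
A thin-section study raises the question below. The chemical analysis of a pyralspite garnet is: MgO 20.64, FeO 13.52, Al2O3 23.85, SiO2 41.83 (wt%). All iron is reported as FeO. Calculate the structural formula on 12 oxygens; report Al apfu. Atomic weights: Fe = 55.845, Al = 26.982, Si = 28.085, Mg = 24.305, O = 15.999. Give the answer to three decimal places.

2.009 Al apfu

MgO (M=40.304): mol = 0.51211; Mg = 0.51211, O = 0.51211.
FeO (M=71.844): mol = 0.18819; Fe = 0.18819, O = 0.18819.
Al2O3 (M=101.961): mol = 0.23391; Al = 0.46782, O = 0.70173.
SiO2 (M=60.083): mol = 0.69620; Si = 0.69620, O = 1.39240.
ΣO = 2.79443; factor = 12/ΣO = 4.29426.
Al apfu = 0.46782 × 4.29426 = 2.009.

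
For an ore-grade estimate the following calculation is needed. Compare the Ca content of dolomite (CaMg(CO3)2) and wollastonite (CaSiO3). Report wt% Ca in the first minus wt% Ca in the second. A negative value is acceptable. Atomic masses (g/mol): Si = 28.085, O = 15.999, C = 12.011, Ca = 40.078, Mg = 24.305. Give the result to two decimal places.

M(CaMg(CO3)2) = 184.399 g/mol, so wt% Ca = 40.078/184.399 × 100 = 21.73%.
M(CaSiO3) = 116.160 g/mol, so wt% Ca = 40.078/116.160 × 100 = 34.50%.
21.73 − 34.50 = -12.77 pp.

-12.77 percentage points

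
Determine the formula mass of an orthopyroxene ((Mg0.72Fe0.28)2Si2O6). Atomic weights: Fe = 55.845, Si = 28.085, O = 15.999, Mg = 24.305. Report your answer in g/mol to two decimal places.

M = 1.44·24.305 + 0.56·55.845 + 2·28.085 + 6·15.999

218.44 g/mol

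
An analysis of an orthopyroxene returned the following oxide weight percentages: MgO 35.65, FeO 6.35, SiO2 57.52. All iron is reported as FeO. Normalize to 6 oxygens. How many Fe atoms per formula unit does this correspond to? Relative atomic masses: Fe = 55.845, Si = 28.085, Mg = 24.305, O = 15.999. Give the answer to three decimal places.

MgO (M=40.304): mol = 0.88453; Mg = 0.88453, O = 0.88453.
FeO (M=71.844): mol = 0.08839; Fe = 0.08839, O = 0.08839.
SiO2 (M=60.083): mol = 0.95734; Si = 0.95734, O = 1.91468.
ΣO = 2.88760; factor = 6/ΣO = 2.07785.
Fe apfu = 0.08839 × 2.07785 = 0.184.

0.184 Fe apfu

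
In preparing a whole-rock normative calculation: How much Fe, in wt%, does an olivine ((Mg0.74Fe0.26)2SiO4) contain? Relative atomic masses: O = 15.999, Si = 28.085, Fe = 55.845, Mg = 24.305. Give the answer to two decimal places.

18.49 wt%

Formula mass = 1.48×24.305 + 0.52×55.845 + 1×28.085 + 4×15.999 = 157.092 g/mol, of which 29.039 g is Fe.
So Fe makes up 29.039/157.092 = 0.1849 of the mass, i.e. 18.49%.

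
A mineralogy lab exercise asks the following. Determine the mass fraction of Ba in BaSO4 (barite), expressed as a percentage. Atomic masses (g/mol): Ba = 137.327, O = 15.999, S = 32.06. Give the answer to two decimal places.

58.84 mass %

M(BaSO4) = 233.383 g/mol.
Ba contributes 1 × 137.327 = 137.327 g per mole.
137.327/233.383 = 0.5884 → 58.84%.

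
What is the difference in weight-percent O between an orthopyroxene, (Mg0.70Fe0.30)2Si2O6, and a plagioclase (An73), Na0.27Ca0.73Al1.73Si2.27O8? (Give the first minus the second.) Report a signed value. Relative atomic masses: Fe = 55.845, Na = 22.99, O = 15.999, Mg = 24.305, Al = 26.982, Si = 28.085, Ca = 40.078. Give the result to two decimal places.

-3.04 percentage points

M((Mg0.70Fe0.30)2Si2O6) = 219.698 g/mol, so wt% O = 95.994/219.698 × 100 = 43.69%.
M(Na0.27Ca0.73Al1.73Si2.27O8) = 273.888 g/mol, so wt% O = 127.992/273.888 × 100 = 46.73%.
43.69 − 46.73 = -3.04 pp.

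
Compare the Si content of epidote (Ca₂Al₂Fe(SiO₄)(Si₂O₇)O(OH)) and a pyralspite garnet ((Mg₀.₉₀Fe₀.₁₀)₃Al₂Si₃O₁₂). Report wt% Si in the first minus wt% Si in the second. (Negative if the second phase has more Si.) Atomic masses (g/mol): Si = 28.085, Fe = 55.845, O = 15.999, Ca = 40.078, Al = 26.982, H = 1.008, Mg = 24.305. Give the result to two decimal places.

-2.98 percentage points

First mineral: 84.255 g Si in 483.215 g formula = 17.44 wt% Si.
Second mineral: 84.255 g Si in 412.584 g formula = 20.42 wt% Si.
17.44% − 20.42% gives a difference of -2.98 percentage points.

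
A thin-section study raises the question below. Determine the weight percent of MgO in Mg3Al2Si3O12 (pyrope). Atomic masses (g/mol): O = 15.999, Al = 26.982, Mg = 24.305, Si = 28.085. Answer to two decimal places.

29.99 wt%

Molar mass of Mg3Al2Si3O12 = 3·24.305 + 2·26.982 + 3·28.085 + 12·15.999 = 403.122 g/mol.
Each formula unit contains 3 Mg, equivalent to 3/1 = 3.0000 mol MgO.
M(MgO) = 1×24.305 + 1×15.999 = 40.304 g/mol.
Mass of MgO per formula unit = 3.0000 × 40.304 = 120.912 g.
MgO wt% = 120.912 / 403.122 × 100 = 29.99%.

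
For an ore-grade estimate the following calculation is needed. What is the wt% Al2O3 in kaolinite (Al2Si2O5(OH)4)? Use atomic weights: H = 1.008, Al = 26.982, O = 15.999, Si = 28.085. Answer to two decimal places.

Molar mass of Al2Si2O5(OH)4 = 2·26.982 + 2·28.085 + 9·15.999 + 4·1.008 = 258.157 g/mol.
Each formula unit contains 2 Al, equivalent to 2/2 = 1.0000 mol Al2O3.
M(Al2O3) = 2×26.982 + 3×15.999 = 101.961 g/mol.
Mass of Al2O3 per formula unit = 1.0000 × 101.961 = 101.961 g.
Al2O3 wt% = 101.961 / 258.157 × 100 = 39.50%.

39.50 wt%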